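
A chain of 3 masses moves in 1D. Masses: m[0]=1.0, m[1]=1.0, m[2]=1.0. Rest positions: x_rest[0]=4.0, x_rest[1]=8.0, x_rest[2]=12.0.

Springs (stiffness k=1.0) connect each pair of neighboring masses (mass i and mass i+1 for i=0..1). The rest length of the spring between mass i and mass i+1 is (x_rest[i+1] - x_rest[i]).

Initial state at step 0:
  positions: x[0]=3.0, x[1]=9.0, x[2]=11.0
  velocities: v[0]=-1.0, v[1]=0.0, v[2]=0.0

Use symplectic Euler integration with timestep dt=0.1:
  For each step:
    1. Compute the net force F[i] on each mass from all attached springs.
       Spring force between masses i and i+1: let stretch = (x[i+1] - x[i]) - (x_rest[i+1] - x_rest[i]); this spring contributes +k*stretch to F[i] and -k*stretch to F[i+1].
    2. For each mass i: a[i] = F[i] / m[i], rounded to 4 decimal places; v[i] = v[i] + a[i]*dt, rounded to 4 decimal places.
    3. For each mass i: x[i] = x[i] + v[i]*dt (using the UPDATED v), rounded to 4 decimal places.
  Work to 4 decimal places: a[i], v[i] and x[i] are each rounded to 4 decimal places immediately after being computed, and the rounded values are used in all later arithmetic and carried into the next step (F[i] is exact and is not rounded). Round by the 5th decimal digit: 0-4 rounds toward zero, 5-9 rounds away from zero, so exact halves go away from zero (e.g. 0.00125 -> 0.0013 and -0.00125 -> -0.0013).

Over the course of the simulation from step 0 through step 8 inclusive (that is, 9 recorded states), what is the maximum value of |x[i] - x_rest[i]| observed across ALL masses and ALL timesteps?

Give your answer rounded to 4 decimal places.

Answer: 1.2009

Derivation:
Step 0: x=[3.0000 9.0000 11.0000] v=[-1.0000 0.0000 0.0000]
Step 1: x=[2.9200 8.9600 11.0200] v=[-0.8000 -0.4000 0.2000]
Step 2: x=[2.8604 8.8802 11.0594] v=[-0.5960 -0.7980 0.3940]
Step 3: x=[2.8210 8.7620 11.1170] v=[-0.3940 -1.1821 0.5761]
Step 4: x=[2.8010 8.6079 11.1911] v=[-0.1999 -1.5407 0.7406]
Step 5: x=[2.7991 8.4216 11.2793] v=[-0.0192 -1.8631 0.8823]
Step 6: x=[2.8134 8.2076 11.3790] v=[0.1431 -2.1396 0.9965]
Step 7: x=[2.8417 7.9714 11.4869] v=[0.2825 -2.3619 1.0794]
Step 8: x=[2.8813 7.7191 11.5997] v=[0.3955 -2.5233 1.1279]
Max displacement = 1.2009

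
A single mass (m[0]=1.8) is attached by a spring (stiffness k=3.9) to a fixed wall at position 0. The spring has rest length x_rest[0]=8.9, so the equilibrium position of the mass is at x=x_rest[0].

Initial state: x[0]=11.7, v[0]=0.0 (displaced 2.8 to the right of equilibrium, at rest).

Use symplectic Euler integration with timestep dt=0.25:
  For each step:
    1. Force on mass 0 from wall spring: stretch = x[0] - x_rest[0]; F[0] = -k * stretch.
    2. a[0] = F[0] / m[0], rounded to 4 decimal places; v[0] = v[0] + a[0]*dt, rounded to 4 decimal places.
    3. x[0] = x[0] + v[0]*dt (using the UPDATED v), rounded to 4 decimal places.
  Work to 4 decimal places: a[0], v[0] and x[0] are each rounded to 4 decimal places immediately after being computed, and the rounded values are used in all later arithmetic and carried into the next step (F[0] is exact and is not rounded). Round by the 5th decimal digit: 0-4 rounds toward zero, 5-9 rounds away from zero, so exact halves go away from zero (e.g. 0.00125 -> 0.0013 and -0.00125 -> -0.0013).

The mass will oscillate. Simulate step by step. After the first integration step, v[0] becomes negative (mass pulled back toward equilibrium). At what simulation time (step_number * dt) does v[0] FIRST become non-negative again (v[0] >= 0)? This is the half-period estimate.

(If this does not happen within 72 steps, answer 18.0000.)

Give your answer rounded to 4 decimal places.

Step 0: x=[11.7000] v=[0.0000]
Step 1: x=[11.3208] v=[-1.5167]
Step 2: x=[10.6138] v=[-2.8280]
Step 3: x=[9.6747] v=[-3.7563]
Step 4: x=[8.6307] v=[-4.1759]
Step 5: x=[7.6232] v=[-4.0300]
Step 6: x=[6.7886] v=[-3.3384]
Step 7: x=[6.2399] v=[-2.1947]
Step 8: x=[6.0515] v=[-0.7538]
Step 9: x=[6.2488] v=[0.7892]
First v>=0 after going negative at step 9, time=2.2500

Answer: 2.2500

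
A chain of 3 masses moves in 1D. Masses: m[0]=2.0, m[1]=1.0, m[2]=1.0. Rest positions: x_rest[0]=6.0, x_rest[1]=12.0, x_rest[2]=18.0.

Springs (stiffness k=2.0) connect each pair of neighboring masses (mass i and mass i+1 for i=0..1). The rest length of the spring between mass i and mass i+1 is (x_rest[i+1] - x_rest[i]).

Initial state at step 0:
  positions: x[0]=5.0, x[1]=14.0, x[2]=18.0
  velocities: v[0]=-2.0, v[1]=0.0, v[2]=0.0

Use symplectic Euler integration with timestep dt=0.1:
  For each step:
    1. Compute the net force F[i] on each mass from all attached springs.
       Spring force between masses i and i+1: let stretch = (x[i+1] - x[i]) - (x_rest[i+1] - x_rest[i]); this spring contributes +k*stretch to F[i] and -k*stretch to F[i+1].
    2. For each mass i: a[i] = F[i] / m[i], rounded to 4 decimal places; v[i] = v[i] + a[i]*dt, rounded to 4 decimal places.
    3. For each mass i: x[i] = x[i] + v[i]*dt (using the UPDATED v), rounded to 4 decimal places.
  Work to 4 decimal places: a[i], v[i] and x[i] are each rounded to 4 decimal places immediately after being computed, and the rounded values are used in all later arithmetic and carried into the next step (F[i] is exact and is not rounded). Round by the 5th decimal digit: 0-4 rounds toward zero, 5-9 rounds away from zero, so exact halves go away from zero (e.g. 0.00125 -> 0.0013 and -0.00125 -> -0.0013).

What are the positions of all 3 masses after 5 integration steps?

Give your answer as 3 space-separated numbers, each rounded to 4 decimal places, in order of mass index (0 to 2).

Answer: 4.4451 12.6049 18.5049

Derivation:
Step 0: x=[5.0000 14.0000 18.0000] v=[-2.0000 0.0000 0.0000]
Step 1: x=[4.8300 13.9000 18.0400] v=[-1.7000 -1.0000 0.4000]
Step 2: x=[4.6907 13.7014 18.1172] v=[-1.3930 -1.9860 0.7720]
Step 3: x=[4.5815 13.4109 18.2261] v=[-1.0919 -2.9050 1.0888]
Step 4: x=[4.5006 13.0401 18.3587] v=[-0.8090 -3.7078 1.3258]
Step 5: x=[4.4451 12.6049 18.5049] v=[-0.5551 -4.3520 1.4621]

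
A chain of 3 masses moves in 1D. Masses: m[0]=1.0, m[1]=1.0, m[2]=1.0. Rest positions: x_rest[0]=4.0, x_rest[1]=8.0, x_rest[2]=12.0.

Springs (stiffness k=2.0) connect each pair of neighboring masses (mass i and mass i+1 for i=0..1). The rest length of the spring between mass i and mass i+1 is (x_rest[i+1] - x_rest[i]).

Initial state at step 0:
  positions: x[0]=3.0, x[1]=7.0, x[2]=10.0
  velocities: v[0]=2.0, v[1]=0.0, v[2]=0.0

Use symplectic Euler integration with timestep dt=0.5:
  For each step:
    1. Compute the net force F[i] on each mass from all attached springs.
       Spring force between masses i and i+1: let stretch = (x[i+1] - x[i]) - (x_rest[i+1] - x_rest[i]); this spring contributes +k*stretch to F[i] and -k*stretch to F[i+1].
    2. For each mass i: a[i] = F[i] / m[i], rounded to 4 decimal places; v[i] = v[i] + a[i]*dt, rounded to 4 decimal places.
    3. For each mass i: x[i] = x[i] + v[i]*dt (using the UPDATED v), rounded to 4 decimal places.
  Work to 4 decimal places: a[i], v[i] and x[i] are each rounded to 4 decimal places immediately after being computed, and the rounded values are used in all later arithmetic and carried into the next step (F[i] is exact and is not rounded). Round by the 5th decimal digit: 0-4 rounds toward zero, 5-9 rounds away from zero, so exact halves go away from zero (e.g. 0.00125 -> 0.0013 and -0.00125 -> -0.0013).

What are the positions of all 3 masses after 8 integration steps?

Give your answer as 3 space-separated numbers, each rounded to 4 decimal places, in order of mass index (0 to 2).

Step 0: x=[3.0000 7.0000 10.0000] v=[2.0000 0.0000 0.0000]
Step 1: x=[4.0000 6.5000 10.5000] v=[2.0000 -1.0000 1.0000]
Step 2: x=[4.2500 6.7500 11.0000] v=[0.5000 0.5000 1.0000]
Step 3: x=[3.7500 7.8750 11.3750] v=[-1.0000 2.2500 0.7500]
Step 4: x=[3.3125 8.6875 12.0000] v=[-0.8750 1.6250 1.2500]
Step 5: x=[3.5625 8.4688 12.9688] v=[0.5000 -0.4375 1.9375]
Step 6: x=[4.2657 8.0469 13.6876] v=[1.4063 -0.8438 1.4375]
Step 7: x=[4.8595 8.5548 13.5860] v=[1.1875 1.0157 -0.2032]
Step 8: x=[5.3009 9.7306 12.9688] v=[0.8828 2.3516 -1.2344]

Answer: 5.3009 9.7306 12.9688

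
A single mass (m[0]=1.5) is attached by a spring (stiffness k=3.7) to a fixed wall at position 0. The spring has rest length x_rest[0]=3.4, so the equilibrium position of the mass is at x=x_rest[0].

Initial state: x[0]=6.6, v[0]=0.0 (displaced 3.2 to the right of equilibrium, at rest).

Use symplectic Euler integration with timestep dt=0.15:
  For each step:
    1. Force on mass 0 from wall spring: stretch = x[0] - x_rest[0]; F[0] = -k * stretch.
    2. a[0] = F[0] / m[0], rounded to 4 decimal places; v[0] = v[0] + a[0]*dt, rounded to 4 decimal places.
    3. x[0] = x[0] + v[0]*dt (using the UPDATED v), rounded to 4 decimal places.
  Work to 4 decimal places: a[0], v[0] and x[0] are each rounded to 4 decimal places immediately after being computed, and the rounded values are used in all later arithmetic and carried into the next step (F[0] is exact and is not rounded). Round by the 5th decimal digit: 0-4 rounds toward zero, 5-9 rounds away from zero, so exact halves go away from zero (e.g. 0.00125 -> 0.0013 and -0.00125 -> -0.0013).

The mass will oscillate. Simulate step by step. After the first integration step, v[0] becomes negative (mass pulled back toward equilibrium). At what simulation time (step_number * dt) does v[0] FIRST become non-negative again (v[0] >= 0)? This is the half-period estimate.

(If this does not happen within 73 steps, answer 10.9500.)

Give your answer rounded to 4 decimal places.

Answer: 2.1000

Derivation:
Step 0: x=[6.6000] v=[0.0000]
Step 1: x=[6.4224] v=[-1.1840]
Step 2: x=[6.0771] v=[-2.3023]
Step 3: x=[5.5832] v=[-3.2928]
Step 4: x=[4.9681] v=[-4.1006]
Step 5: x=[4.2660] v=[-4.6808]
Step 6: x=[3.5158] v=[-5.0012]
Step 7: x=[2.7592] v=[-5.0440]
Step 8: x=[2.0382] v=[-4.8069]
Step 9: x=[1.3928] v=[-4.3030]
Step 10: x=[0.8588] v=[-3.5603]
Step 11: x=[0.4658] v=[-2.6201]
Step 12: x=[0.2356] v=[-1.5344]
Step 13: x=[0.1811] v=[-0.3636]
Step 14: x=[0.3052] v=[0.8274]
First v>=0 after going negative at step 14, time=2.1000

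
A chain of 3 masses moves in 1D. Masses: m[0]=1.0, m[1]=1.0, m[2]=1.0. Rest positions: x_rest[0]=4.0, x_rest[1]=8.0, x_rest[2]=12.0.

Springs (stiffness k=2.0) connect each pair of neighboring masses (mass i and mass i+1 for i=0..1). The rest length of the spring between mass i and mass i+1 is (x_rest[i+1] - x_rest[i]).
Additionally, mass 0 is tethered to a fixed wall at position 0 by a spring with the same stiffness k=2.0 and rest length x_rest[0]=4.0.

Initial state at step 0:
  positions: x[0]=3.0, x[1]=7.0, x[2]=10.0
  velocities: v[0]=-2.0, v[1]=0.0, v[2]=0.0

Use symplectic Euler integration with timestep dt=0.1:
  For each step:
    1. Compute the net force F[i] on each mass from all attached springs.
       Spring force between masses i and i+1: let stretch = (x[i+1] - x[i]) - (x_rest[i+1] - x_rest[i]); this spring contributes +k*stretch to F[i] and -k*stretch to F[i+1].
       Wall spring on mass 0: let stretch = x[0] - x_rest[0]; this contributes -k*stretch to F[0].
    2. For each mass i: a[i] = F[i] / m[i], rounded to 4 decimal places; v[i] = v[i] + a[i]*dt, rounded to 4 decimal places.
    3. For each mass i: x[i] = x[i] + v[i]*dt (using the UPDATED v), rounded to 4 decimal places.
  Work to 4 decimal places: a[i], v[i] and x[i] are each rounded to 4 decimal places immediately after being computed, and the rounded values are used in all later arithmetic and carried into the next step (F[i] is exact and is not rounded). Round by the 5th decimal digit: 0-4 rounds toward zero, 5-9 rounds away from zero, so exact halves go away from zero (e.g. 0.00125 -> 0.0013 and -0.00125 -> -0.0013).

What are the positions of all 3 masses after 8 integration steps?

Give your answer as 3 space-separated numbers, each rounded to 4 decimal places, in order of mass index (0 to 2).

Answer: 2.4808 6.3088 10.5550

Derivation:
Step 0: x=[3.0000 7.0000 10.0000] v=[-2.0000 0.0000 0.0000]
Step 1: x=[2.8200 6.9800 10.0200] v=[-1.8000 -0.2000 0.2000]
Step 2: x=[2.6668 6.9376 10.0592] v=[-1.5320 -0.4240 0.3920]
Step 3: x=[2.5457 6.8722 10.1160] v=[-1.2112 -0.6538 0.5677]
Step 4: x=[2.4602 6.7852 10.1879] v=[-0.8550 -0.8703 0.7189]
Step 5: x=[2.4120 6.6797 10.2717] v=[-0.4820 -1.0548 0.8384]
Step 6: x=[2.4009 6.5607 10.3637] v=[-0.1109 -1.1899 0.9200]
Step 7: x=[2.4250 6.4346 10.4596] v=[0.2409 -1.2613 0.9594]
Step 8: x=[2.4808 6.3088 10.5550] v=[0.5578 -1.2582 0.9544]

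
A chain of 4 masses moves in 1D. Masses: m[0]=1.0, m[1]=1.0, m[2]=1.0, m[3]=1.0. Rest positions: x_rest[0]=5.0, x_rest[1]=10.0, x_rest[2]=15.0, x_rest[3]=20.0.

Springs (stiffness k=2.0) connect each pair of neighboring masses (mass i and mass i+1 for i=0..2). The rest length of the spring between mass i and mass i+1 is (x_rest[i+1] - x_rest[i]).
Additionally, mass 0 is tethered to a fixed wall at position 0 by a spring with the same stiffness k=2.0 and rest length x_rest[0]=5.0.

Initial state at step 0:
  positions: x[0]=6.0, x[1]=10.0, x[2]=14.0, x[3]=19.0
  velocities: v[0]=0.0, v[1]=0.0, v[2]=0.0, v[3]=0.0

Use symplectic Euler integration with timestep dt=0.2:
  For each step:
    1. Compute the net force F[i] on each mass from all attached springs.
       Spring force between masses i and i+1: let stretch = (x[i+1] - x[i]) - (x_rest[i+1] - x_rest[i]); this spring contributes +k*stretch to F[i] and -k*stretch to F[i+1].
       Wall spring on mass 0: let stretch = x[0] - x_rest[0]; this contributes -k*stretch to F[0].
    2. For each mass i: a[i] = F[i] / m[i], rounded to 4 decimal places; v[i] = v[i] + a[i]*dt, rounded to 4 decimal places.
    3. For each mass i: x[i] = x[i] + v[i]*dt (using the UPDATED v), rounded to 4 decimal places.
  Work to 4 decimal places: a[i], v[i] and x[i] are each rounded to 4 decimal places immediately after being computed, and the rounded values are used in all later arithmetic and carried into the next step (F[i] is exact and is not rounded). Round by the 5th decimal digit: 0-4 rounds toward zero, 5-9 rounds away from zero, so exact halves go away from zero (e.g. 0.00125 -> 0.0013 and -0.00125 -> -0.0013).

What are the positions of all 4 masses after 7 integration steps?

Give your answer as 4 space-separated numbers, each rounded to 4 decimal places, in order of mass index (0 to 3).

Answer: 3.9149 9.5443 15.0118 19.5282

Derivation:
Step 0: x=[6.0000 10.0000 14.0000 19.0000] v=[0.0000 0.0000 0.0000 0.0000]
Step 1: x=[5.8400 10.0000 14.0800 19.0000] v=[-0.8000 0.0000 0.4000 0.0000]
Step 2: x=[5.5456 9.9936 14.2272 19.0064] v=[-1.4720 -0.0320 0.7360 0.0320]
Step 3: x=[5.1634 9.9700 14.4180 19.0305] v=[-1.9110 -0.1178 0.9542 0.1203]
Step 4: x=[4.7527 9.9178 14.6220 19.0856] v=[-2.0537 -0.2612 1.0200 0.2753]
Step 5: x=[4.3750 9.8287 14.8068 19.1836] v=[-1.8887 -0.4456 0.9238 0.4899]
Step 6: x=[4.0836 9.7015 14.9435 19.3314] v=[-1.4572 -0.6358 0.6833 0.7392]
Step 7: x=[3.9149 9.5443 15.0118 19.5282] v=[-0.8435 -0.7862 0.3417 0.9840]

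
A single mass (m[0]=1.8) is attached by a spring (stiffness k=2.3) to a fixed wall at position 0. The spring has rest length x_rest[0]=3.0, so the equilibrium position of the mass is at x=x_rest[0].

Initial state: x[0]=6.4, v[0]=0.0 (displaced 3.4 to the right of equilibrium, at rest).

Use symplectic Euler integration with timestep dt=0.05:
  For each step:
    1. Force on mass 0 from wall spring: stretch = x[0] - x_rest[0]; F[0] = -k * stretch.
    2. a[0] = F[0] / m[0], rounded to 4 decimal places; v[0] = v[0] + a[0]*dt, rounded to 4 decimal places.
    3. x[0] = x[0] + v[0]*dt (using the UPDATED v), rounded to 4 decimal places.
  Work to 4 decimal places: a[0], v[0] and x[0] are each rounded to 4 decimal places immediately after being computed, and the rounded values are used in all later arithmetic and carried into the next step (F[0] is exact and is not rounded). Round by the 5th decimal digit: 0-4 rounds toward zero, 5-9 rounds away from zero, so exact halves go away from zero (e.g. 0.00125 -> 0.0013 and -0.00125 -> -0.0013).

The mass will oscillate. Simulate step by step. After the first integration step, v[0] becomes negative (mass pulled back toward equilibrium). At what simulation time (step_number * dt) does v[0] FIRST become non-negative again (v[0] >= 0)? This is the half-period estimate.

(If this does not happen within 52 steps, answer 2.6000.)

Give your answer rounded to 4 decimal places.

Step 0: x=[6.4000] v=[0.0000]
Step 1: x=[6.3891] v=[-0.2172]
Step 2: x=[6.3674] v=[-0.4337]
Step 3: x=[6.3350] v=[-0.6488]
Step 4: x=[6.2919] v=[-0.8619]
Step 5: x=[6.2383] v=[-1.0722]
Step 6: x=[6.1743] v=[-1.2791]
Step 7: x=[6.1002] v=[-1.4819]
Step 8: x=[6.0162] v=[-1.6800]
Step 9: x=[5.9226] v=[-1.8727]
Step 10: x=[5.8196] v=[-2.0594]
Step 11: x=[5.7076] v=[-2.2395]
Step 12: x=[5.5870] v=[-2.4125]
Step 13: x=[5.4581] v=[-2.5778]
Step 14: x=[5.3214] v=[-2.7348]
Step 15: x=[5.1772] v=[-2.8831]
Step 16: x=[5.0261] v=[-3.0222]
Step 17: x=[4.8685] v=[-3.1516]
Step 18: x=[4.7050] v=[-3.2710]
Step 19: x=[4.5360] v=[-3.3799]
Step 20: x=[4.3621] v=[-3.4780]
Step 21: x=[4.1839] v=[-3.5650]
Step 22: x=[4.0019] v=[-3.6406]
Step 23: x=[3.8167] v=[-3.7046]
Step 24: x=[3.6289] v=[-3.7568]
Step 25: x=[3.4391] v=[-3.7970]
Step 26: x=[3.2478] v=[-3.8251]
Step 27: x=[3.0558] v=[-3.8409]
Step 28: x=[2.8636] v=[-3.8445]
Step 29: x=[2.6718] v=[-3.8358]
Step 30: x=[2.4811] v=[-3.8148]
Step 31: x=[2.2920] v=[-3.7817]
Step 32: x=[2.1052] v=[-3.7365]
Step 33: x=[1.9212] v=[-3.6793]
Step 34: x=[1.7407] v=[-3.6104]
Step 35: x=[1.5642] v=[-3.5299]
Step 36: x=[1.3923] v=[-3.4382]
Step 37: x=[1.2255] v=[-3.3355]
Step 38: x=[1.0644] v=[-3.2221]
Step 39: x=[0.9095] v=[-3.0984]
Step 40: x=[0.7613] v=[-2.9648]
Step 41: x=[0.6202] v=[-2.8218]
Step 42: x=[0.4867] v=[-2.6698]
Step 43: x=[0.3612] v=[-2.5092]
Step 44: x=[0.2442] v=[-2.3406]
Step 45: x=[0.1360] v=[-2.1645]
Step 46: x=[0.0369] v=[-1.9815]
Step 47: x=[-0.0527] v=[-1.7922]
Step 48: x=[-0.1326] v=[-1.5972]
Step 49: x=[-0.2025] v=[-1.3971]
Step 50: x=[-0.2621] v=[-1.1925]
Step 51: x=[-0.3113] v=[-0.9841]
Step 52: x=[-0.3499] v=[-0.7725]
v[0] did not become non-negative within 52 steps; using fallback time=2.6000

Answer: 2.6000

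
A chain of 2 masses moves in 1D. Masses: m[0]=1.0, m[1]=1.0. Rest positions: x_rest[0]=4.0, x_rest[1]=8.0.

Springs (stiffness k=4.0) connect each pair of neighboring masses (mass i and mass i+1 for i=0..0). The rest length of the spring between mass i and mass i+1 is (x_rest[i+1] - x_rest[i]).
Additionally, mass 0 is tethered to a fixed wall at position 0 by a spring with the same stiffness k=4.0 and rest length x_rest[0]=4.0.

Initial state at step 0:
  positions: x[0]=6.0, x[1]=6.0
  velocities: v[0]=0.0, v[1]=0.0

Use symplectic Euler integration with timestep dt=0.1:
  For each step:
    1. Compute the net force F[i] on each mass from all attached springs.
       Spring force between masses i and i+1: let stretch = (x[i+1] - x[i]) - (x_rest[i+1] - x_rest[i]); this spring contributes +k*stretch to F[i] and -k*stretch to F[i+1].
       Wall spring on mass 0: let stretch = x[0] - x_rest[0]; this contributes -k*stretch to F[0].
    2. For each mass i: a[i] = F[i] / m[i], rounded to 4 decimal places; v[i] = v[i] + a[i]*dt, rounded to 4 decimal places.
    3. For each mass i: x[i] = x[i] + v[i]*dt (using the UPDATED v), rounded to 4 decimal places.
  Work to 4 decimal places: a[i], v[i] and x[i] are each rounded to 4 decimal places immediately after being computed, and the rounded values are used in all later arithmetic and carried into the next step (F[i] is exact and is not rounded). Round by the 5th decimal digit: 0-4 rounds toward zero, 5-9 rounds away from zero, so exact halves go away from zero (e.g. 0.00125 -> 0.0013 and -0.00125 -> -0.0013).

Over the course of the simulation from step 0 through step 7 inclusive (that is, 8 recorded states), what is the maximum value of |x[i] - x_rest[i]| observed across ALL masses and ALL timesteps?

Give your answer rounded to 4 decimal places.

Step 0: x=[6.0000 6.0000] v=[0.0000 0.0000]
Step 1: x=[5.7600 6.1600] v=[-2.4000 1.6000]
Step 2: x=[5.3056 6.4640] v=[-4.5440 3.0400]
Step 3: x=[4.6853 6.8817] v=[-6.2029 4.1766]
Step 4: x=[3.9655 7.3715] v=[-7.1985 4.8980]
Step 5: x=[3.2233 7.8851] v=[-7.4223 5.1356]
Step 6: x=[2.5386 8.3722] v=[-6.8469 4.8709]
Step 7: x=[1.9857 8.7860] v=[-5.5289 4.1375]
Max displacement = 2.0143

Answer: 2.0143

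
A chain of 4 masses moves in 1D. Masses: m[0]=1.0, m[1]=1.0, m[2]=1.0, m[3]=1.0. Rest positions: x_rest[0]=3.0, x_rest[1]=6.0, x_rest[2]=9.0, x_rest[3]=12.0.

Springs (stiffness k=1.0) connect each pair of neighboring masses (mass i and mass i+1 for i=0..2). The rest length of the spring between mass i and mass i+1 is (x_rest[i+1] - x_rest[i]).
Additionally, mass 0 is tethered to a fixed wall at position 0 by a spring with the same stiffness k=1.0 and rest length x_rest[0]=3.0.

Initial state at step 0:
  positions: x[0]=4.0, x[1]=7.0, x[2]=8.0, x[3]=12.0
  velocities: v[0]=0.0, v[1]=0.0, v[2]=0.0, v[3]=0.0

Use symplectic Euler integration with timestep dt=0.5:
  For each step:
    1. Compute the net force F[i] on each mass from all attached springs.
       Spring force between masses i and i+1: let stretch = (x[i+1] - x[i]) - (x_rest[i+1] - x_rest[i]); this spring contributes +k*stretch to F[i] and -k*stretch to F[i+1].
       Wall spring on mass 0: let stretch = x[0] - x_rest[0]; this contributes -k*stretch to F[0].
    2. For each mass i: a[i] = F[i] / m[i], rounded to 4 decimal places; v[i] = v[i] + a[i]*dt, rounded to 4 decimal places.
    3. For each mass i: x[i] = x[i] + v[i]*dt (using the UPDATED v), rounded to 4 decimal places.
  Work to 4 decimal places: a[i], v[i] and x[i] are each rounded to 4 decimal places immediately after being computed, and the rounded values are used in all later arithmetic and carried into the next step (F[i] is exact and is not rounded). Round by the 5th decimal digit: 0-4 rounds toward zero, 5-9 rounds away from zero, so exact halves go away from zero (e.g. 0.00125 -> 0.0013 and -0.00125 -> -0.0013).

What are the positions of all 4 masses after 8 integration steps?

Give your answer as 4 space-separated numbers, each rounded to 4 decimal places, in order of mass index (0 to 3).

Answer: 3.5557 5.2292 8.6595 12.6213

Derivation:
Step 0: x=[4.0000 7.0000 8.0000 12.0000] v=[0.0000 0.0000 0.0000 0.0000]
Step 1: x=[3.7500 6.5000 8.7500 11.7500] v=[-0.5000 -1.0000 1.5000 -0.5000]
Step 2: x=[3.2500 5.8750 9.6875 11.5000] v=[-1.0000 -1.2500 1.8750 -0.5000]
Step 3: x=[2.5938 5.5469 10.1250 11.5469] v=[-1.3125 -0.6563 0.8750 0.0938]
Step 4: x=[2.0274 5.6250 9.7735 11.9884] v=[-1.1329 0.1562 -0.7031 0.8829]
Step 5: x=[1.8535 5.8409 8.9386 12.6262] v=[-0.3478 0.4317 -1.6699 1.2755]
Step 6: x=[2.2131 5.8343 8.2511 13.0921] v=[0.7192 -0.0132 -1.3750 0.9317]
Step 7: x=[2.9248 5.5266 8.1697 13.0977] v=[1.4233 -0.6154 -0.1629 0.0112]
Step 8: x=[3.5557 5.2292 8.6595 12.6213] v=[1.2618 -0.5948 0.9796 -0.9528]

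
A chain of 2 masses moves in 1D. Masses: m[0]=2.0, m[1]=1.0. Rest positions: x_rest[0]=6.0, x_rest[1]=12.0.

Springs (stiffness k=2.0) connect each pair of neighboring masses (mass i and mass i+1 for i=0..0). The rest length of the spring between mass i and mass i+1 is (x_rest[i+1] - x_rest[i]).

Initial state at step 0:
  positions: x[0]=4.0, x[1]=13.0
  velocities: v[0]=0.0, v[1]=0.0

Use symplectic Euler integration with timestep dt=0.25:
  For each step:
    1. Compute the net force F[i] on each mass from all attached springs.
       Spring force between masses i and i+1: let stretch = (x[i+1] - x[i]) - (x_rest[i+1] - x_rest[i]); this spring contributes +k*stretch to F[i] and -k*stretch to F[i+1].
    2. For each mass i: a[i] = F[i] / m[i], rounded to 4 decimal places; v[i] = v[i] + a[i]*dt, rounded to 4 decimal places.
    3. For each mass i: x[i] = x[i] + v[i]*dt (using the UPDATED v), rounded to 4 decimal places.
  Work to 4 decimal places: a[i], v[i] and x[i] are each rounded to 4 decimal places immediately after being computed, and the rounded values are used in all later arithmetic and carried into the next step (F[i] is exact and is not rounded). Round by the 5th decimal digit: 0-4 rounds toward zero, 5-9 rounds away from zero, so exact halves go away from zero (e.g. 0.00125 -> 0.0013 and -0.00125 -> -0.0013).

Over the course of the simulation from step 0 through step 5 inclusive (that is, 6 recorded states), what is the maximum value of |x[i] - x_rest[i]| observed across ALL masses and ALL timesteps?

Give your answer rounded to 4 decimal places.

Step 0: x=[4.0000 13.0000] v=[0.0000 0.0000]
Step 1: x=[4.1875 12.6250] v=[0.7500 -1.5000]
Step 2: x=[4.5274 11.9453] v=[1.3594 -2.7188]
Step 3: x=[4.9559 11.0884] v=[1.7139 -3.4278]
Step 4: x=[5.3927 10.2149] v=[1.7470 -3.4941]
Step 5: x=[5.7559 9.4886] v=[1.4526 -2.9052]
Max displacement = 2.5114

Answer: 2.5114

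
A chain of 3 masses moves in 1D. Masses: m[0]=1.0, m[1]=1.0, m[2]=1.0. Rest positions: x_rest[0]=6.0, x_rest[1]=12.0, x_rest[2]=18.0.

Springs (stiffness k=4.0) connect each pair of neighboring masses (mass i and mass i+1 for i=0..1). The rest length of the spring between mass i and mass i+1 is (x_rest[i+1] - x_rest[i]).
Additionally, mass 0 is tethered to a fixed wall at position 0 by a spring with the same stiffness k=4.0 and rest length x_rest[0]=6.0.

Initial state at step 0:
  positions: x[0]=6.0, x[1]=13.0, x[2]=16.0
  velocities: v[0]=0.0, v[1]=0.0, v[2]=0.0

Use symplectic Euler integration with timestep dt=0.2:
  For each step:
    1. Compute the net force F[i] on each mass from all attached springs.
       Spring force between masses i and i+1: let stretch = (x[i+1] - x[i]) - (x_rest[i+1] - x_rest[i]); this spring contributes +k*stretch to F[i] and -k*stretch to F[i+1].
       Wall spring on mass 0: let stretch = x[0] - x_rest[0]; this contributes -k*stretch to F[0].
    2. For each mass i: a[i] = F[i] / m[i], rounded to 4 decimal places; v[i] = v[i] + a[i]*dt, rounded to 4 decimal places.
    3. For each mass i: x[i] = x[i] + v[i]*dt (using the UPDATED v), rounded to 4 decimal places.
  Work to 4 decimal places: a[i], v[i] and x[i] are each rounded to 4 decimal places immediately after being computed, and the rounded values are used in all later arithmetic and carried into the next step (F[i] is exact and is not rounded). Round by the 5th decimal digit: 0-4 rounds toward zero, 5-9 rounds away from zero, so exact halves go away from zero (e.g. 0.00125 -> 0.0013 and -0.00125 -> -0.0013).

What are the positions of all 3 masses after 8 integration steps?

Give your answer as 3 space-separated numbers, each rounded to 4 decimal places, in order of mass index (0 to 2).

Step 0: x=[6.0000 13.0000 16.0000] v=[0.0000 0.0000 0.0000]
Step 1: x=[6.1600 12.3600 16.4800] v=[0.8000 -3.2000 2.4000]
Step 2: x=[6.3264 11.3872 17.2608] v=[0.8320 -4.8640 3.9040]
Step 3: x=[6.2903 10.5444 18.0618] v=[-0.1805 -4.2138 4.0051]
Step 4: x=[5.9284 10.2238 18.6200] v=[-1.8095 -1.6032 2.7912]
Step 5: x=[5.3052 10.5593 18.7948] v=[-3.1159 1.6774 0.8742]
Step 6: x=[4.6738 11.3718 18.6120] v=[-3.1568 4.0625 -0.9142]
Step 7: x=[4.3663 12.2711 18.2307] v=[-1.5374 4.4963 -1.9064]
Step 8: x=[4.6250 12.8591 17.8559] v=[1.2934 2.9401 -1.8741]

Answer: 4.6250 12.8591 17.8559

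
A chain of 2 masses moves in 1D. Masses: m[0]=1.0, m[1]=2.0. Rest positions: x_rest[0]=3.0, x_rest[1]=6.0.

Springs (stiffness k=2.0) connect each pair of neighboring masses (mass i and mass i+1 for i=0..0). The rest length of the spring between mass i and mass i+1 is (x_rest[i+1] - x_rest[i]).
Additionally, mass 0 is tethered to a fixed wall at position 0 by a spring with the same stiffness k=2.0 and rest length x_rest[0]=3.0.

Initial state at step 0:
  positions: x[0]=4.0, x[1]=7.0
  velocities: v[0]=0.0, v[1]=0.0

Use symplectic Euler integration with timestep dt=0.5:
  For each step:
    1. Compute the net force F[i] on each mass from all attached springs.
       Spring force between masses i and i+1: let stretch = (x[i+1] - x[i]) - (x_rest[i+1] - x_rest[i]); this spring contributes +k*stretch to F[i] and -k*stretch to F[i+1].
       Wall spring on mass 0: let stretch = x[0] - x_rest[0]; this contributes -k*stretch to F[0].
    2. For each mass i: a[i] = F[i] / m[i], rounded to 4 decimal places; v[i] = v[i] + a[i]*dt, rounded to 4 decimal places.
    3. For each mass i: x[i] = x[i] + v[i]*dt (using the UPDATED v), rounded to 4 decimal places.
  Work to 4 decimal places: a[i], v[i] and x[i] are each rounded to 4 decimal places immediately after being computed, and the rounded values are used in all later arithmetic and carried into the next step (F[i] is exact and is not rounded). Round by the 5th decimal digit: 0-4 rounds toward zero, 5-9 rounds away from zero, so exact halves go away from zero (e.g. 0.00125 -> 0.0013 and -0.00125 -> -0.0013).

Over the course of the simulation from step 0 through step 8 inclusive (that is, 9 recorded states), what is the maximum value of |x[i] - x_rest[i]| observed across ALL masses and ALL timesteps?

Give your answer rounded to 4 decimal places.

Step 0: x=[4.0000 7.0000] v=[0.0000 0.0000]
Step 1: x=[3.5000 7.0000] v=[-1.0000 0.0000]
Step 2: x=[3.0000 6.8750] v=[-1.0000 -0.2500]
Step 3: x=[2.9375 6.5313] v=[-0.1250 -0.6875]
Step 4: x=[3.2032 6.0391] v=[0.5313 -0.9844]
Step 5: x=[3.2852 5.5879] v=[0.1640 -0.9024]
Step 6: x=[2.8760 5.3110] v=[-0.8185 -0.5538]
Step 7: x=[2.2463 5.1754] v=[-1.2595 -0.2713]
Step 8: x=[1.9580 5.0575] v=[-0.5767 -0.2359]
Max displacement = 1.0420

Answer: 1.0420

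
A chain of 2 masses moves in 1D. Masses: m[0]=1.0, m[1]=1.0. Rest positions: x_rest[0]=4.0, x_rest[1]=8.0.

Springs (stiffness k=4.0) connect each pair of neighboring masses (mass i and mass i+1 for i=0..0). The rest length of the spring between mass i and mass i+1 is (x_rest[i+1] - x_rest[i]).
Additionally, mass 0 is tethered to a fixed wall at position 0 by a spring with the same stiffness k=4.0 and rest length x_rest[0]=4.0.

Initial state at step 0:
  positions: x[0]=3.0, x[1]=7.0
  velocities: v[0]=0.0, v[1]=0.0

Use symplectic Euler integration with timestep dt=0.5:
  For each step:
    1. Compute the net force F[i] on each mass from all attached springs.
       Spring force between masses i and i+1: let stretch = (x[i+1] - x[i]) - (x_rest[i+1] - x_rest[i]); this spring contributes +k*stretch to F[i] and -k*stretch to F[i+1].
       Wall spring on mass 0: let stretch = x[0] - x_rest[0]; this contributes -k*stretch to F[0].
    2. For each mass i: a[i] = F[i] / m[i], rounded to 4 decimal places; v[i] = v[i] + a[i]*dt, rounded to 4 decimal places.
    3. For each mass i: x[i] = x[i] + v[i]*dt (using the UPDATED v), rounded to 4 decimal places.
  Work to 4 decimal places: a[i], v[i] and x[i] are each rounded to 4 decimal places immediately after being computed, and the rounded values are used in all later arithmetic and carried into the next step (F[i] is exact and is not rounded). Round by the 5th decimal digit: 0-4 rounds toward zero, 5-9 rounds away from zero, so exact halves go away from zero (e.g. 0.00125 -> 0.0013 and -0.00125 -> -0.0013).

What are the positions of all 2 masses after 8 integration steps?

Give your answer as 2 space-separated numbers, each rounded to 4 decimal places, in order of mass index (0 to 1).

Answer: 4.0000 7.0000

Derivation:
Step 0: x=[3.0000 7.0000] v=[0.0000 0.0000]
Step 1: x=[4.0000 7.0000] v=[2.0000 0.0000]
Step 2: x=[4.0000 8.0000] v=[0.0000 2.0000]
Step 3: x=[4.0000 9.0000] v=[0.0000 2.0000]
Step 4: x=[5.0000 9.0000] v=[2.0000 0.0000]
Step 5: x=[5.0000 9.0000] v=[0.0000 0.0000]
Step 6: x=[4.0000 9.0000] v=[-2.0000 0.0000]
Step 7: x=[4.0000 8.0000] v=[0.0000 -2.0000]
Step 8: x=[4.0000 7.0000] v=[0.0000 -2.0000]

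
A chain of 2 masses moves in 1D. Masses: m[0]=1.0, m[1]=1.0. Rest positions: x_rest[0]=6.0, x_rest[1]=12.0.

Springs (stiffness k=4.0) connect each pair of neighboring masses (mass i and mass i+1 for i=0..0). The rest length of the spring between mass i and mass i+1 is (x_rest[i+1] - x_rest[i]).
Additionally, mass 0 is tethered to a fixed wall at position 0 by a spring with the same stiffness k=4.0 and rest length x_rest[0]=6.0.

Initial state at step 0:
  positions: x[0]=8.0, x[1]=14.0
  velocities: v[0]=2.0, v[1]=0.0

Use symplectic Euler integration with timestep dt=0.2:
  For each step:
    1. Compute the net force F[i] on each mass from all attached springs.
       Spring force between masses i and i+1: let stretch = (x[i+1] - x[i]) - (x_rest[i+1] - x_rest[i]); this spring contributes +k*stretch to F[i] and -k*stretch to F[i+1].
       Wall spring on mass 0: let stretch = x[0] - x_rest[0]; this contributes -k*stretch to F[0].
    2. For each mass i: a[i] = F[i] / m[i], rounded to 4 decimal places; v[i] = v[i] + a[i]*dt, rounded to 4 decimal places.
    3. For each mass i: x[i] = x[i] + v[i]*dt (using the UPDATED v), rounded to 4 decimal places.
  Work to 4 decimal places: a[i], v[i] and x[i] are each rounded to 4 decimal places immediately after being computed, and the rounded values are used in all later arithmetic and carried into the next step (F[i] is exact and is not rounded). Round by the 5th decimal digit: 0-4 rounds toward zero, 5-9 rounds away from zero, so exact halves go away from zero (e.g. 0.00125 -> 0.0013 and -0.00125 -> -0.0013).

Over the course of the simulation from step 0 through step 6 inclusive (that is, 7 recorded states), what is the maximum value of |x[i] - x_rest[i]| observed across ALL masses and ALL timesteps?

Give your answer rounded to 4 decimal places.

Answer: 2.0800

Derivation:
Step 0: x=[8.0000 14.0000] v=[2.0000 0.0000]
Step 1: x=[8.0800 14.0000] v=[0.4000 0.0000]
Step 2: x=[7.8144 14.0128] v=[-1.3280 0.0640]
Step 3: x=[7.2902 13.9939] v=[-2.6208 -0.0947]
Step 4: x=[6.6722 13.8624] v=[-3.0900 -0.6577]
Step 5: x=[6.1371 13.5404] v=[-2.6756 -1.6099]
Step 6: x=[5.8046 12.9939] v=[-1.6626 -2.7325]
Max displacement = 2.0800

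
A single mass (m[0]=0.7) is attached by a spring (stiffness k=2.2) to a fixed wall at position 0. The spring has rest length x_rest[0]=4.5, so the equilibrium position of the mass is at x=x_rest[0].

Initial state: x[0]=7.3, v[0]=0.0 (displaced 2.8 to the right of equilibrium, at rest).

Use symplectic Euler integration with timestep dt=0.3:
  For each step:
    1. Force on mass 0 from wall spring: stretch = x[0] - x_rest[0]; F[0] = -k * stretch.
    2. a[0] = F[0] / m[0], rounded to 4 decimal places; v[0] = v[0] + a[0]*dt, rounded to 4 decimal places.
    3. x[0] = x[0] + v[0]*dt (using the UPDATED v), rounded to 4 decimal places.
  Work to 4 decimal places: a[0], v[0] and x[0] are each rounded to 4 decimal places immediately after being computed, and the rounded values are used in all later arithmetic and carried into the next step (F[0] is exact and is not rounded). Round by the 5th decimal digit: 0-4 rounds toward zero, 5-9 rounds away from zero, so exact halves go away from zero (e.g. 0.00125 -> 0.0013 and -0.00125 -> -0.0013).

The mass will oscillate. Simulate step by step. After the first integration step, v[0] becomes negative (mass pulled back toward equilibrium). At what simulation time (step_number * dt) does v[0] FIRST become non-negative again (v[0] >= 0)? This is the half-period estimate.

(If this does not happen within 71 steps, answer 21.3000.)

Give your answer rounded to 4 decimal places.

Step 0: x=[7.3000] v=[0.0000]
Step 1: x=[6.5080] v=[-2.6400]
Step 2: x=[5.1480] v=[-4.5333]
Step 3: x=[3.6047] v=[-5.1443]
Step 4: x=[2.3146] v=[-4.3002]
Step 5: x=[1.6427] v=[-2.2397]
Step 6: x=[1.7790] v=[0.4543]
First v>=0 after going negative at step 6, time=1.8000

Answer: 1.8000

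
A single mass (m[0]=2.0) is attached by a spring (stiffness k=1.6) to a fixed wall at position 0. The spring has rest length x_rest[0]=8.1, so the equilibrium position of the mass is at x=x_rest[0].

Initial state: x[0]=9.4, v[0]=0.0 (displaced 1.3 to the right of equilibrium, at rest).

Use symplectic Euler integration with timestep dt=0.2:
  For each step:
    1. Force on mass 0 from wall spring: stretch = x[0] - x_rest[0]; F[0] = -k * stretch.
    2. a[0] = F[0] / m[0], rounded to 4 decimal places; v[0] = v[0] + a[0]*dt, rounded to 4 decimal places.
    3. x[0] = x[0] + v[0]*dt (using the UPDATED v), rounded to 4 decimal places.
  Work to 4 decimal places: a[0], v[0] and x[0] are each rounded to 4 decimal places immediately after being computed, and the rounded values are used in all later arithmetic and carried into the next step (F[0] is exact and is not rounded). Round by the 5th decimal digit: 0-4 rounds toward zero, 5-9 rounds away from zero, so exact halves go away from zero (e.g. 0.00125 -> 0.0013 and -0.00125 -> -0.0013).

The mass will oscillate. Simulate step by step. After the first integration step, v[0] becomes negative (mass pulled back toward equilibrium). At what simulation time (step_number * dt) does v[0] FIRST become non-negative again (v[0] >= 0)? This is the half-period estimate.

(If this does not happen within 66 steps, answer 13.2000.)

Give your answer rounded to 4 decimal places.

Answer: 3.6000

Derivation:
Step 0: x=[9.4000] v=[0.0000]
Step 1: x=[9.3584] v=[-0.2080]
Step 2: x=[9.2765] v=[-0.4093]
Step 3: x=[9.1570] v=[-0.5975]
Step 4: x=[9.0037] v=[-0.7666]
Step 5: x=[8.8215] v=[-0.9112]
Step 6: x=[8.6162] v=[-1.0266]
Step 7: x=[8.3944] v=[-1.1092]
Step 8: x=[8.1631] v=[-1.1563]
Step 9: x=[7.9298] v=[-1.1664]
Step 10: x=[7.7020] v=[-1.1392]
Step 11: x=[7.4869] v=[-1.0755]
Step 12: x=[7.2914] v=[-0.9774]
Step 13: x=[7.1218] v=[-0.8480]
Step 14: x=[6.9835] v=[-0.6915]
Step 15: x=[6.8809] v=[-0.5129]
Step 16: x=[6.8173] v=[-0.3178]
Step 17: x=[6.7948] v=[-0.1126]
Step 18: x=[6.8140] v=[0.0962]
First v>=0 after going negative at step 18, time=3.6000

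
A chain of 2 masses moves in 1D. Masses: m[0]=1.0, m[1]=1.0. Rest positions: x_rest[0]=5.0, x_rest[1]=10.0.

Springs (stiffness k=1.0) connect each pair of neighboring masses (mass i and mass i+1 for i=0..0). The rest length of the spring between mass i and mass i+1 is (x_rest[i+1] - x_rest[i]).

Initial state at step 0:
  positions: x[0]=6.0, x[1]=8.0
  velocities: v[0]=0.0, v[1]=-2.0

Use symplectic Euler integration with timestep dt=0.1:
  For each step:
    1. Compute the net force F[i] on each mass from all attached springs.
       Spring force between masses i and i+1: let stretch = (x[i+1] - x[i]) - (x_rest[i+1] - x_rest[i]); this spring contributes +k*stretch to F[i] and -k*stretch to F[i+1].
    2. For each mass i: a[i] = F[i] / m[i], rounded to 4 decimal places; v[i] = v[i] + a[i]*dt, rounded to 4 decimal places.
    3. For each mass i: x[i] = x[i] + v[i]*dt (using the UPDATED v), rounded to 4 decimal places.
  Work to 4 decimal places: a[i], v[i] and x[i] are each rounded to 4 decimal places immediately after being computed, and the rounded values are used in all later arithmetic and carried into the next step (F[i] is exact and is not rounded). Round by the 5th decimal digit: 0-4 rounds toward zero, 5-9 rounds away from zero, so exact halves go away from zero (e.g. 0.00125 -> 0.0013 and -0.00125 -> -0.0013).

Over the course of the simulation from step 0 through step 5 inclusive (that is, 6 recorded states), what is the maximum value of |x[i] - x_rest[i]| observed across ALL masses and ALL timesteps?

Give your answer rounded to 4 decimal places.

Step 0: x=[6.0000 8.0000] v=[0.0000 -2.0000]
Step 1: x=[5.9700 7.8300] v=[-0.3000 -1.7000]
Step 2: x=[5.9086 7.6914] v=[-0.6140 -1.3860]
Step 3: x=[5.8150 7.5850] v=[-0.9357 -1.0643]
Step 4: x=[5.6891 7.5109] v=[-1.2587 -0.7413]
Step 5: x=[5.5315 7.4686] v=[-1.5765 -0.4235]
Max displacement = 2.5314

Answer: 2.5314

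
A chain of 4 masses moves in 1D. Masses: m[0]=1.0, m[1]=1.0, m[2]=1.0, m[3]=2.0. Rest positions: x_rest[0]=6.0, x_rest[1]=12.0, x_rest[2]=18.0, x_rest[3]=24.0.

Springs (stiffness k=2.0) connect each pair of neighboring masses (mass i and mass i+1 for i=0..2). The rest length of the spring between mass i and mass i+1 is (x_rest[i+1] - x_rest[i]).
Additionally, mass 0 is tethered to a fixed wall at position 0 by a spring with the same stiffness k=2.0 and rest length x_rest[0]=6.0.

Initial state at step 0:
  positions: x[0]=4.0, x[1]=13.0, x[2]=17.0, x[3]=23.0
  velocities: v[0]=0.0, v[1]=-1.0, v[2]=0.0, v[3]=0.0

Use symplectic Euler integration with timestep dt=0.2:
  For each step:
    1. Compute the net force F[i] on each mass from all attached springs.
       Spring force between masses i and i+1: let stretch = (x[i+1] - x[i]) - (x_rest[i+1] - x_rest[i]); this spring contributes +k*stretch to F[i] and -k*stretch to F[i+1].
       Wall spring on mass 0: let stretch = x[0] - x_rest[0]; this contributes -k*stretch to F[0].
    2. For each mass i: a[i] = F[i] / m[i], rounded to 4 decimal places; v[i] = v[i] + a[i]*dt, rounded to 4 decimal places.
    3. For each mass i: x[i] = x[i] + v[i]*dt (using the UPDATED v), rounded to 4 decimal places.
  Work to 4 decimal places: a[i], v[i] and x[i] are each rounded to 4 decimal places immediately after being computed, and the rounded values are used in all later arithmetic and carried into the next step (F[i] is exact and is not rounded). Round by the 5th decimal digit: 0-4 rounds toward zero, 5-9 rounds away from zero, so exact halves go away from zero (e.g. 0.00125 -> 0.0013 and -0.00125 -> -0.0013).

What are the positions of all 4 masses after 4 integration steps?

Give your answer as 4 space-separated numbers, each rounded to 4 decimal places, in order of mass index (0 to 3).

Answer: 6.5915 9.9082 17.7288 23.0753

Derivation:
Step 0: x=[4.0000 13.0000 17.0000 23.0000] v=[0.0000 -1.0000 0.0000 0.0000]
Step 1: x=[4.4000 12.4000 17.1600 23.0000] v=[2.0000 -3.0000 0.8000 0.0000]
Step 2: x=[5.0880 11.5408 17.4064 23.0064] v=[3.4400 -4.2960 1.2320 0.0320]
Step 3: x=[5.8852 10.6346 17.6316 23.0288] v=[3.9859 -4.5309 1.1258 0.1120]
Step 4: x=[6.5915 9.9082 17.7288 23.0753] v=[3.5316 -3.6319 0.4859 0.2326]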